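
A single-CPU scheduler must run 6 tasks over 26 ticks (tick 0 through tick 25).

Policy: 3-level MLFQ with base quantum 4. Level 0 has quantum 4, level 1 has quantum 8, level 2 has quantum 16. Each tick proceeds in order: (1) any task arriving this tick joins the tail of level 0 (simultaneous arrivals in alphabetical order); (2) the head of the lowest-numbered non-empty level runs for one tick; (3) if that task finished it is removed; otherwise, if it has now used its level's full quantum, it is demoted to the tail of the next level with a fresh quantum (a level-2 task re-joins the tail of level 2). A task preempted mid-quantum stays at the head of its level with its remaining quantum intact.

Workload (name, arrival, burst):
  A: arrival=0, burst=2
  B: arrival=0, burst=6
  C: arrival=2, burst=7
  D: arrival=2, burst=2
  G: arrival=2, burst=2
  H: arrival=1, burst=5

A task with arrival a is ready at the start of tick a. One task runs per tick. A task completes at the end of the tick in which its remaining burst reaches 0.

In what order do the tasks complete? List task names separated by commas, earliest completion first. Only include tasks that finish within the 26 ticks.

t=0: L0/L1/L2 = AB/-/- → run A
t=1: L0/L1/L2 = ABH/-/- → run A
t=2: L0/L1/L2 = BHCDG/-/- → run B
t=3: L0/L1/L2 = BHCDG/-/- → run B
t=4: L0/L1/L2 = BHCDG/-/- → run B
t=5: L0/L1/L2 = BHCDG/-/- → run B
t=6: L0/L1/L2 = HCDG/B/- → run H
t=7: L0/L1/L2 = HCDG/B/- → run H
t=8: L0/L1/L2 = HCDG/B/- → run H
t=9: L0/L1/L2 = HCDG/B/- → run H
t=10: L0/L1/L2 = CDG/BH/- → run C
t=11: L0/L1/L2 = CDG/BH/- → run C
t=12: L0/L1/L2 = CDG/BH/- → run C
t=13: L0/L1/L2 = CDG/BH/- → run C
t=14: L0/L1/L2 = DG/BHC/- → run D
t=15: L0/L1/L2 = DG/BHC/- → run D
t=16: L0/L1/L2 = G/BHC/- → run G
t=17: L0/L1/L2 = G/BHC/- → run G
t=18: L0/L1/L2 = -/BHC/- → run B
t=19: L0/L1/L2 = -/BHC/- → run B
t=20: L0/L1/L2 = -/HC/- → run H
t=21: L0/L1/L2 = -/C/- → run C
t=22: L0/L1/L2 = -/C/- → run C
t=23: L0/L1/L2 = -/C/- → run C
t=24: (idle)
t=25: (idle)

completion order = A, D, G, B, H, C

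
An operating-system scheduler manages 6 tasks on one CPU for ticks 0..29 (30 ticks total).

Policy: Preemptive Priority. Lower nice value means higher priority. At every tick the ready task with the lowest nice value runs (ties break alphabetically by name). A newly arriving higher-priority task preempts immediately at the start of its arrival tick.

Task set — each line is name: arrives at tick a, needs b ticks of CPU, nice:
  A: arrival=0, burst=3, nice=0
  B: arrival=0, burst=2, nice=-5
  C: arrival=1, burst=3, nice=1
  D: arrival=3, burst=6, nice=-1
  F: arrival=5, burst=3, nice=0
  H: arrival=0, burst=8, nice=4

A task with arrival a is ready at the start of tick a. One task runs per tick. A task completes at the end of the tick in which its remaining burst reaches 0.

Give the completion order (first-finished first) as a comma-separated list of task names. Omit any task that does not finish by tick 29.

t=0: ready={A,B,H} → run B
t=1: ready={A,B,C,H} → run B
t=2: ready={A,C,H} → run A
t=3: ready={A,C,D,H} → run D
t=4: ready={A,C,D,H} → run D
t=5: ready={A,C,D,F,H} → run D
t=6: ready={A,C,D,F,H} → run D
t=7: ready={A,C,D,F,H} → run D
t=8: ready={A,C,D,F,H} → run D
t=9: ready={A,C,F,H} → run A
t=10: ready={A,C,F,H} → run A
t=11: ready={C,F,H} → run F
t=12: ready={C,F,H} → run F
t=13: ready={C,F,H} → run F
t=14: ready={C,H} → run C
t=15: ready={C,H} → run C
t=16: ready={C,H} → run C
t=17: ready={H} → run H
t=18: ready={H} → run H
t=19: ready={H} → run H
t=20: ready={H} → run H
t=21: ready={H} → run H
t=22: ready={H} → run H
t=23: ready={H} → run H
t=24: ready={H} → run H
t=25: (idle)
t=26: (idle)
t=27: (idle)
t=28: (idle)
t=29: (idle)

completion order = B, D, A, F, C, H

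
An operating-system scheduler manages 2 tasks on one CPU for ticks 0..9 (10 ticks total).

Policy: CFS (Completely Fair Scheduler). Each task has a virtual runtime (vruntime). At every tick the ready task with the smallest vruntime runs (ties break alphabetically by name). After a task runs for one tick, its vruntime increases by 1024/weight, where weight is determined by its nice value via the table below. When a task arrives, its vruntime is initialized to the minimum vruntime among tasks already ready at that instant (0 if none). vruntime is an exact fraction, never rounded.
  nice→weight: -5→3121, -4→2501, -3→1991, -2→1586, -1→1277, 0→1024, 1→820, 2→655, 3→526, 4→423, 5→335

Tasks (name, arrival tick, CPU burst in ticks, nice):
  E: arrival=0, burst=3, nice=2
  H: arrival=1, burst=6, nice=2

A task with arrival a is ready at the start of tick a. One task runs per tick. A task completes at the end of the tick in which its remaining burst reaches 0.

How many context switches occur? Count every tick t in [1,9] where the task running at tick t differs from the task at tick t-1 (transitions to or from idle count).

t=0: vr[E=0] → run E
t=1: vr[E=1024/655 H=1024/655] → run E
t=2: vr[E=2048/655 H=1024/655] → run H
t=3: vr[E=2048/655 H=2048/655] → run E
t=4: vr[H=2048/655] → run H
t=5: vr[H=3072/655] → run H
t=6: vr[H=4096/655] → run H
t=7: vr[H=1024/131] → run H
t=8: vr[H=6144/655] → run H
t=9: (idle)

context switches = 4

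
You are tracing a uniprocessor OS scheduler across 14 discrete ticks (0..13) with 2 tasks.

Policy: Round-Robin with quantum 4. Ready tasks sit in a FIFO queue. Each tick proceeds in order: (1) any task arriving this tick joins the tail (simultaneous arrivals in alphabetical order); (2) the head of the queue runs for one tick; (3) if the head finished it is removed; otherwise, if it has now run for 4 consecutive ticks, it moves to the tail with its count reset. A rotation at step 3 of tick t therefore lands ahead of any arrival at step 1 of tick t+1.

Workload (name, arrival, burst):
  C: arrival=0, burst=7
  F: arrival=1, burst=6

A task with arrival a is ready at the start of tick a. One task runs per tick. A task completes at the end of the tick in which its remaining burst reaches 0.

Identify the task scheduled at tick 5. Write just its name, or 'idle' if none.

running at tick 5 = F

t=0: queue=[C] q_used=0 → run C
t=1: queue=[C,F] q_used=1 → run C
t=2: queue=[C,F] q_used=2 → run C
t=3: queue=[C,F] q_used=3 → run C
t=4: queue=[F,C] q_used=0 → run F
t=5: queue=[F,C] q_used=1 → run F
t=6: queue=[F,C] q_used=2 → run F
t=7: queue=[F,C] q_used=3 → run F
t=8: queue=[C,F] q_used=0 → run C
t=9: queue=[C,F] q_used=1 → run C
t=10: queue=[C,F] q_used=2 → run C
t=11: queue=[F] q_used=0 → run F
t=12: queue=[F] q_used=1 → run F
t=13: (idle)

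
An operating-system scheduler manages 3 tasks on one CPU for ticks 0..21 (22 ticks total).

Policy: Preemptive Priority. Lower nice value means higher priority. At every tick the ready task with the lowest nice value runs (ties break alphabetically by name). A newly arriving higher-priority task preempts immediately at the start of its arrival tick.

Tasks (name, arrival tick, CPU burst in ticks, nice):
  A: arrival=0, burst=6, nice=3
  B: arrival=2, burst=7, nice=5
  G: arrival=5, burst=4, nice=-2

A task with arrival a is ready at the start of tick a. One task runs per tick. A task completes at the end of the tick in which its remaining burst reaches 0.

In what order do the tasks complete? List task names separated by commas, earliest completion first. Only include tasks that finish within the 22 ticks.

t=0: ready={A} → run A
t=1: ready={A} → run A
t=2: ready={A,B} → run A
t=3: ready={A,B} → run A
t=4: ready={A,B} → run A
t=5: ready={A,B,G} → run G
t=6: ready={A,B,G} → run G
t=7: ready={A,B,G} → run G
t=8: ready={A,B,G} → run G
t=9: ready={A,B} → run A
t=10: ready={B} → run B
t=11: ready={B} → run B
t=12: ready={B} → run B
t=13: ready={B} → run B
t=14: ready={B} → run B
t=15: ready={B} → run B
t=16: ready={B} → run B
t=17: (idle)
t=18: (idle)
t=19: (idle)
t=20: (idle)
t=21: (idle)

completion order = G, A, B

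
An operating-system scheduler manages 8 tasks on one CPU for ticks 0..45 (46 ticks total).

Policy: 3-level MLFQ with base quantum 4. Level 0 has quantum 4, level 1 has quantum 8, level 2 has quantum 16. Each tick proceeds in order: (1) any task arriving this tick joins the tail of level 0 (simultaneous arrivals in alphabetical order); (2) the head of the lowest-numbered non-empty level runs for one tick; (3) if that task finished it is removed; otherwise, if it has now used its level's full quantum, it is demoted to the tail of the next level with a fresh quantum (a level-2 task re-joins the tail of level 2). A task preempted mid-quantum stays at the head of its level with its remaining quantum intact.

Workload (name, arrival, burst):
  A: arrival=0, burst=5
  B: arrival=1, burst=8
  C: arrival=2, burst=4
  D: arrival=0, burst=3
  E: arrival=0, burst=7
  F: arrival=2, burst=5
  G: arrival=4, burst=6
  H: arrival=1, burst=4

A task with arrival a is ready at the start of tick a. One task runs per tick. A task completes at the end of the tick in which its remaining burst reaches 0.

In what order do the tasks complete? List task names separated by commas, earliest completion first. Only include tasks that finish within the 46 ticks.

completion order = D, H, C, A, E, B, F, G

t=0: L0/L1/L2 = ADE/-/- → run A
t=1: L0/L1/L2 = ADEBH/-/- → run A
t=2: L0/L1/L2 = ADEBHCF/-/- → run A
t=3: L0/L1/L2 = ADEBHCF/-/- → run A
t=4: L0/L1/L2 = DEBHCFG/A/- → run D
t=5: L0/L1/L2 = DEBHCFG/A/- → run D
t=6: L0/L1/L2 = DEBHCFG/A/- → run D
t=7: L0/L1/L2 = EBHCFG/A/- → run E
t=8: L0/L1/L2 = EBHCFG/A/- → run E
t=9: L0/L1/L2 = EBHCFG/A/- → run E
t=10: L0/L1/L2 = EBHCFG/A/- → run E
t=11: L0/L1/L2 = BHCFG/AE/- → run B
t=12: L0/L1/L2 = BHCFG/AE/- → run B
t=13: L0/L1/L2 = BHCFG/AE/- → run B
t=14: L0/L1/L2 = BHCFG/AE/- → run B
t=15: L0/L1/L2 = HCFG/AEB/- → run H
t=16: L0/L1/L2 = HCFG/AEB/- → run H
t=17: L0/L1/L2 = HCFG/AEB/- → run H
t=18: L0/L1/L2 = HCFG/AEB/- → run H
t=19: L0/L1/L2 = CFG/AEB/- → run C
t=20: L0/L1/L2 = CFG/AEB/- → run C
t=21: L0/L1/L2 = CFG/AEB/- → run C
t=22: L0/L1/L2 = CFG/AEB/- → run C
t=23: L0/L1/L2 = FG/AEB/- → run F
t=24: L0/L1/L2 = FG/AEB/- → run F
t=25: L0/L1/L2 = FG/AEB/- → run F
t=26: L0/L1/L2 = FG/AEB/- → run F
t=27: L0/L1/L2 = G/AEBF/- → run G
t=28: L0/L1/L2 = G/AEBF/- → run G
t=29: L0/L1/L2 = G/AEBF/- → run G
t=30: L0/L1/L2 = G/AEBF/- → run G
t=31: L0/L1/L2 = -/AEBFG/- → run A
t=32: L0/L1/L2 = -/EBFG/- → run E
t=33: L0/L1/L2 = -/EBFG/- → run E
t=34: L0/L1/L2 = -/EBFG/- → run E
t=35: L0/L1/L2 = -/BFG/- → run B
t=36: L0/L1/L2 = -/BFG/- → run B
t=37: L0/L1/L2 = -/BFG/- → run B
t=38: L0/L1/L2 = -/BFG/- → run B
t=39: L0/L1/L2 = -/FG/- → run F
t=40: L0/L1/L2 = -/G/- → run G
t=41: L0/L1/L2 = -/G/- → run G
t=42: (idle)
t=43: (idle)
t=44: (idle)
t=45: (idle)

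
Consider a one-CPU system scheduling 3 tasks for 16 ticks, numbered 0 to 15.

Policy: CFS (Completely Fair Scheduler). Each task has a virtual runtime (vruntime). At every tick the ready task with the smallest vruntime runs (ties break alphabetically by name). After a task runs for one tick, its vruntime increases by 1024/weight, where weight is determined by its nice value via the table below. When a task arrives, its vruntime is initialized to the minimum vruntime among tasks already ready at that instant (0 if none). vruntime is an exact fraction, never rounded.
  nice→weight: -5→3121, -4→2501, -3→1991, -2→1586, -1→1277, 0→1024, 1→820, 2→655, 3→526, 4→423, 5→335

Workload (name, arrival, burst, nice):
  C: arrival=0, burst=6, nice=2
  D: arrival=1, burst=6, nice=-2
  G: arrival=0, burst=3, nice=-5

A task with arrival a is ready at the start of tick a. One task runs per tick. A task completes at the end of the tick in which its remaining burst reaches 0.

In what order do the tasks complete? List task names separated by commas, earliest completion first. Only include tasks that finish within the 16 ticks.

t=0: vr[C=0 G=0] → run C
t=1: vr[C=1024/655 D=0 G=0] → run D
t=2: vr[C=1024/655 D=512/793 G=0] → run G
t=3: vr[C=1024/655 D=512/793 G=1024/3121] → run G
t=4: vr[C=1024/655 D=512/793 G=2048/3121] → run D
t=5: vr[C=1024/655 D=1024/793 G=2048/3121] → run G
t=6: vr[C=1024/655 D=1024/793] → run D
t=7: vr[C=1024/655 D=1536/793] → run C
t=8: vr[C=2048/655 D=1536/793] → run D
t=9: vr[C=2048/655 D=2048/793] → run D
t=10: vr[C=2048/655 D=2560/793] → run C
t=11: vr[C=3072/655 D=2560/793] → run D
t=12: vr[C=3072/655] → run C
t=13: vr[C=4096/655] → run C
t=14: vr[C=1024/131] → run C
t=15: (idle)

completion order = G, D, C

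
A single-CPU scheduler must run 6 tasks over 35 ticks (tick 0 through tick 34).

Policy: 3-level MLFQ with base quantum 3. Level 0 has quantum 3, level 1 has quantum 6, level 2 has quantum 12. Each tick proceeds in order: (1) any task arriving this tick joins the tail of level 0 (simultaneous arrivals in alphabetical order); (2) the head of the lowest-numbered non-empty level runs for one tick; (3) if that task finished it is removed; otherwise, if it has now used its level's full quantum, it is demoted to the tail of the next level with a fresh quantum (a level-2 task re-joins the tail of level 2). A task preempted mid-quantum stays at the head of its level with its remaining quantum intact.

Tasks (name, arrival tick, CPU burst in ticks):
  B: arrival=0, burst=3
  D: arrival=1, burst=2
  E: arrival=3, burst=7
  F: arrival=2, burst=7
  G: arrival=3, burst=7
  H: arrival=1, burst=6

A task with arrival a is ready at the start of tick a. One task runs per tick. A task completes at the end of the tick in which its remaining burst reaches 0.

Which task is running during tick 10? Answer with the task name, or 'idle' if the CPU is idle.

running at tick 10 = F

t=0: L0/L1/L2 = B/-/- → run B
t=1: L0/L1/L2 = BDH/-/- → run B
t=2: L0/L1/L2 = BDHF/-/- → run B
t=3: L0/L1/L2 = DHFEG/-/- → run D
t=4: L0/L1/L2 = DHFEG/-/- → run D
t=5: L0/L1/L2 = HFEG/-/- → run H
t=6: L0/L1/L2 = HFEG/-/- → run H
t=7: L0/L1/L2 = HFEG/-/- → run H
t=8: L0/L1/L2 = FEG/H/- → run F
t=9: L0/L1/L2 = FEG/H/- → run F
t=10: L0/L1/L2 = FEG/H/- → run F
t=11: L0/L1/L2 = EG/HF/- → run E
t=12: L0/L1/L2 = EG/HF/- → run E
t=13: L0/L1/L2 = EG/HF/- → run E
t=14: L0/L1/L2 = G/HFE/- → run G
t=15: L0/L1/L2 = G/HFE/- → run G
t=16: L0/L1/L2 = G/HFE/- → run G
t=17: L0/L1/L2 = -/HFEG/- → run H
t=18: L0/L1/L2 = -/HFEG/- → run H
t=19: L0/L1/L2 = -/HFEG/- → run H
t=20: L0/L1/L2 = -/FEG/- → run F
t=21: L0/L1/L2 = -/FEG/- → run F
t=22: L0/L1/L2 = -/FEG/- → run F
t=23: L0/L1/L2 = -/FEG/- → run F
t=24: L0/L1/L2 = -/EG/- → run E
t=25: L0/L1/L2 = -/EG/- → run E
t=26: L0/L1/L2 = -/EG/- → run E
t=27: L0/L1/L2 = -/EG/- → run E
t=28: L0/L1/L2 = -/G/- → run G
t=29: L0/L1/L2 = -/G/- → run G
t=30: L0/L1/L2 = -/G/- → run G
t=31: L0/L1/L2 = -/G/- → run G
t=32: (idle)
t=33: (idle)
t=34: (idle)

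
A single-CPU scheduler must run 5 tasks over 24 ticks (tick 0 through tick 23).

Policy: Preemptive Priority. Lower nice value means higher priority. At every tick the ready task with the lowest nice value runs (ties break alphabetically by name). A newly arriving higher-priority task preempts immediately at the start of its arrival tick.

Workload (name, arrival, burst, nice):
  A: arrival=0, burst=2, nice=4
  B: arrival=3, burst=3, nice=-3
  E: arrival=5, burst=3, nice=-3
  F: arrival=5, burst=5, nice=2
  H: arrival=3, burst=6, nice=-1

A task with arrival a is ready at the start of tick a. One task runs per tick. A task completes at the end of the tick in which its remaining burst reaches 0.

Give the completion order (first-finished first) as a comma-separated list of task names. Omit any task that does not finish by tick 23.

t=0: ready={A} → run A
t=1: ready={A} → run A
t=2: (idle)
t=3: ready={B,H} → run B
t=4: ready={B,H} → run B
t=5: ready={B,E,F,H} → run B
t=6: ready={E,F,H} → run E
t=7: ready={E,F,H} → run E
t=8: ready={E,F,H} → run E
t=9: ready={F,H} → run H
t=10: ready={F,H} → run H
t=11: ready={F,H} → run H
t=12: ready={F,H} → run H
t=13: ready={F,H} → run H
t=14: ready={F,H} → run H
t=15: ready={F} → run F
t=16: ready={F} → run F
t=17: ready={F} → run F
t=18: ready={F} → run F
t=19: ready={F} → run F
t=20: (idle)
t=21: (idle)
t=22: (idle)
t=23: (idle)

completion order = A, B, E, H, F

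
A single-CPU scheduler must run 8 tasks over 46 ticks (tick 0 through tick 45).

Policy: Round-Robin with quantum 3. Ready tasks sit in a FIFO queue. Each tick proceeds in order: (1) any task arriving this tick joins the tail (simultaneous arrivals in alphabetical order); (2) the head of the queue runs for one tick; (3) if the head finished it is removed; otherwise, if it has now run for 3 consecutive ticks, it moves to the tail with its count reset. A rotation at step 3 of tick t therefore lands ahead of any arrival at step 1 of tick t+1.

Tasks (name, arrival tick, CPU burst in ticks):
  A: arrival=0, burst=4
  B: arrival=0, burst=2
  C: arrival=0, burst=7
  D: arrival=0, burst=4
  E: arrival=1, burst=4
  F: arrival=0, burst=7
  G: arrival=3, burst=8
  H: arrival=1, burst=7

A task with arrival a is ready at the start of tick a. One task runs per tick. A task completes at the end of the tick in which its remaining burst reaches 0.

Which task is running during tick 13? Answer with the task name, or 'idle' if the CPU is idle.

running at tick 13 = F

t=0: queue=[A,B,C,D,F] q_used=0 → run A
t=1: queue=[A,B,C,D,F,E,H] q_used=1 → run A
t=2: queue=[A,B,C,D,F,E,H] q_used=2 → run A
t=3: queue=[B,C,D,F,E,H,A,G] q_used=0 → run B
t=4: queue=[B,C,D,F,E,H,A,G] q_used=1 → run B
t=5: queue=[C,D,F,E,H,A,G] q_used=0 → run C
t=6: queue=[C,D,F,E,H,A,G] q_used=1 → run C
t=7: queue=[C,D,F,E,H,A,G] q_used=2 → run C
t=8: queue=[D,F,E,H,A,G,C] q_used=0 → run D
t=9: queue=[D,F,E,H,A,G,C] q_used=1 → run D
t=10: queue=[D,F,E,H,A,G,C] q_used=2 → run D
t=11: queue=[F,E,H,A,G,C,D] q_used=0 → run F
t=12: queue=[F,E,H,A,G,C,D] q_used=1 → run F
t=13: queue=[F,E,H,A,G,C,D] q_used=2 → run F
t=14: queue=[E,H,A,G,C,D,F] q_used=0 → run E
t=15: queue=[E,H,A,G,C,D,F] q_used=1 → run E
t=16: queue=[E,H,A,G,C,D,F] q_used=2 → run E
t=17: queue=[H,A,G,C,D,F,E] q_used=0 → run H
t=18: queue=[H,A,G,C,D,F,E] q_used=1 → run H
t=19: queue=[H,A,G,C,D,F,E] q_used=2 → run H
t=20: queue=[A,G,C,D,F,E,H] q_used=0 → run A
t=21: queue=[G,C,D,F,E,H] q_used=0 → run G
t=22: queue=[G,C,D,F,E,H] q_used=1 → run G
t=23: queue=[G,C,D,F,E,H] q_used=2 → run G
t=24: queue=[C,D,F,E,H,G] q_used=0 → run C
t=25: queue=[C,D,F,E,H,G] q_used=1 → run C
t=26: queue=[C,D,F,E,H,G] q_used=2 → run C
t=27: queue=[D,F,E,H,G,C] q_used=0 → run D
t=28: queue=[F,E,H,G,C] q_used=0 → run F
t=29: queue=[F,E,H,G,C] q_used=1 → run F
t=30: queue=[F,E,H,G,C] q_used=2 → run F
t=31: queue=[E,H,G,C,F] q_used=0 → run E
t=32: queue=[H,G,C,F] q_used=0 → run H
t=33: queue=[H,G,C,F] q_used=1 → run H
t=34: queue=[H,G,C,F] q_used=2 → run H
t=35: queue=[G,C,F,H] q_used=0 → run G
t=36: queue=[G,C,F,H] q_used=1 → run G
t=37: queue=[G,C,F,H] q_used=2 → run G
t=38: queue=[C,F,H,G] q_used=0 → run C
t=39: queue=[F,H,G] q_used=0 → run F
t=40: queue=[H,G] q_used=0 → run H
t=41: queue=[G] q_used=0 → run G
t=42: queue=[G] q_used=1 → run G
t=43: (idle)
t=44: (idle)
t=45: (idle)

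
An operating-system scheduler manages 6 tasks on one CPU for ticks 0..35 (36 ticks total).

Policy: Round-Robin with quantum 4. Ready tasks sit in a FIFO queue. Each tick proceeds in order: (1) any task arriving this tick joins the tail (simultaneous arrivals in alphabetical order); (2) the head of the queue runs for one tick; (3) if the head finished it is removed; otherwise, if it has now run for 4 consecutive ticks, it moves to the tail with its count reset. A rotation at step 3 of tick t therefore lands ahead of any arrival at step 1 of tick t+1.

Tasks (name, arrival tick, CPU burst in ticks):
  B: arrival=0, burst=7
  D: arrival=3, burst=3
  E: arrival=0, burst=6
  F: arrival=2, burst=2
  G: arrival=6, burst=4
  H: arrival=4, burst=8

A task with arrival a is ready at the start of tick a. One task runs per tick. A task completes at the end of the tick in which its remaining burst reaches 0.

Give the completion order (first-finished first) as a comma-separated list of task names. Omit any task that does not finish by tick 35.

completion order = F, D, B, G, E, H

t=0: queue=[B,E] q_used=0 → run B
t=1: queue=[B,E] q_used=1 → run B
t=2: queue=[B,E,F] q_used=2 → run B
t=3: queue=[B,E,F,D] q_used=3 → run B
t=4: queue=[E,F,D,B,H] q_used=0 → run E
t=5: queue=[E,F,D,B,H] q_used=1 → run E
t=6: queue=[E,F,D,B,H,G] q_used=2 → run E
t=7: queue=[E,F,D,B,H,G] q_used=3 → run E
t=8: queue=[F,D,B,H,G,E] q_used=0 → run F
t=9: queue=[F,D,B,H,G,E] q_used=1 → run F
t=10: queue=[D,B,H,G,E] q_used=0 → run D
t=11: queue=[D,B,H,G,E] q_used=1 → run D
t=12: queue=[D,B,H,G,E] q_used=2 → run D
t=13: queue=[B,H,G,E] q_used=0 → run B
t=14: queue=[B,H,G,E] q_used=1 → run B
t=15: queue=[B,H,G,E] q_used=2 → run B
t=16: queue=[H,G,E] q_used=0 → run H
t=17: queue=[H,G,E] q_used=1 → run H
t=18: queue=[H,G,E] q_used=2 → run H
t=19: queue=[H,G,E] q_used=3 → run H
t=20: queue=[G,E,H] q_used=0 → run G
t=21: queue=[G,E,H] q_used=1 → run G
t=22: queue=[G,E,H] q_used=2 → run G
t=23: queue=[G,E,H] q_used=3 → run G
t=24: queue=[E,H] q_used=0 → run E
t=25: queue=[E,H] q_used=1 → run E
t=26: queue=[H] q_used=0 → run H
t=27: queue=[H] q_used=1 → run H
t=28: queue=[H] q_used=2 → run H
t=29: queue=[H] q_used=3 → run H
t=30: (idle)
t=31: (idle)
t=32: (idle)
t=33: (idle)
t=34: (idle)
t=35: (idle)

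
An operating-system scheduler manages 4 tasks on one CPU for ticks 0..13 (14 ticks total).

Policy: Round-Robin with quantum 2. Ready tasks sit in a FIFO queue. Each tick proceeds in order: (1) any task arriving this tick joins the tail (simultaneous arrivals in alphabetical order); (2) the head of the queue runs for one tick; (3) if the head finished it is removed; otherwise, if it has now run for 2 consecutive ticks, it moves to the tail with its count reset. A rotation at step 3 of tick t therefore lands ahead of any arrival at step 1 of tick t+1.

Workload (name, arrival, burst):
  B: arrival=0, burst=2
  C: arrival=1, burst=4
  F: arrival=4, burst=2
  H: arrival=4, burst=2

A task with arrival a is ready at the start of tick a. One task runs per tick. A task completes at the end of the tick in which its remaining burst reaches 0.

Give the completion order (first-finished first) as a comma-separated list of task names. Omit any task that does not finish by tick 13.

completion order = B, C, F, H

t=0: queue=[B] q_used=0 → run B
t=1: queue=[B,C] q_used=1 → run B
t=2: queue=[C] q_used=0 → run C
t=3: queue=[C] q_used=1 → run C
t=4: queue=[C,F,H] q_used=0 → run C
t=5: queue=[C,F,H] q_used=1 → run C
t=6: queue=[F,H] q_used=0 → run F
t=7: queue=[F,H] q_used=1 → run F
t=8: queue=[H] q_used=0 → run H
t=9: queue=[H] q_used=1 → run H
t=10: (idle)
t=11: (idle)
t=12: (idle)
t=13: (idle)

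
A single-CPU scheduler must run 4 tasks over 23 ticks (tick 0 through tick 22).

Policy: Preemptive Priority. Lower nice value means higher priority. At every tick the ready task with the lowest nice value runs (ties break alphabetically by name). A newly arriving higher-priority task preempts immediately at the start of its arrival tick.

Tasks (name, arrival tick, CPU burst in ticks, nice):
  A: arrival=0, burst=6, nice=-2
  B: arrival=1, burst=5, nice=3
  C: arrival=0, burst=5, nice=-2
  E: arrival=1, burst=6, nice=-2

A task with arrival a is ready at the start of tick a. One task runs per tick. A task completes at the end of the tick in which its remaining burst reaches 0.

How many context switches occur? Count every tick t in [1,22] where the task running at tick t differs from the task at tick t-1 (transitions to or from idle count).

context switches = 4

t=0: ready={A,C} → run A
t=1: ready={A,B,C,E} → run A
t=2: ready={A,B,C,E} → run A
t=3: ready={A,B,C,E} → run A
t=4: ready={A,B,C,E} → run A
t=5: ready={A,B,C,E} → run A
t=6: ready={B,C,E} → run C
t=7: ready={B,C,E} → run C
t=8: ready={B,C,E} → run C
t=9: ready={B,C,E} → run C
t=10: ready={B,C,E} → run C
t=11: ready={B,E} → run E
t=12: ready={B,E} → run E
t=13: ready={B,E} → run E
t=14: ready={B,E} → run E
t=15: ready={B,E} → run E
t=16: ready={B,E} → run E
t=17: ready={B} → run B
t=18: ready={B} → run B
t=19: ready={B} → run B
t=20: ready={B} → run B
t=21: ready={B} → run B
t=22: (idle)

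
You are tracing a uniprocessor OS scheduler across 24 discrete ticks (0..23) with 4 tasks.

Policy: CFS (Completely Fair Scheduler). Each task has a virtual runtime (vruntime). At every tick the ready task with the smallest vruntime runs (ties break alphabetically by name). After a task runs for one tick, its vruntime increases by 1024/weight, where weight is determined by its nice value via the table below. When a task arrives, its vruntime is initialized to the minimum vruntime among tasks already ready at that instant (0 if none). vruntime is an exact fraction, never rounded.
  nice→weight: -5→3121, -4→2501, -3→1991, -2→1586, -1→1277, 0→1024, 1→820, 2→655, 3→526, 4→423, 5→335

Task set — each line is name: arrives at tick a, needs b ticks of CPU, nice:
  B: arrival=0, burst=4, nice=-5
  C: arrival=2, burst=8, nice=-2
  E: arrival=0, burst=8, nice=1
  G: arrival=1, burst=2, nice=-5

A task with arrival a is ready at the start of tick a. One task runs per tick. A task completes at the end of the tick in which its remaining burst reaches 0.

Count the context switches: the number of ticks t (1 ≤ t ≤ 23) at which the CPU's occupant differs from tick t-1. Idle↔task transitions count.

t=0: vr[B=0 E=0] → run B
t=1: vr[B=1024/3121 E=0 G=0] → run E
t=2: vr[B=1024/3121 C=0 E=256/205 G=0] → run C
t=3: vr[B=1024/3121 C=512/793 E=256/205 G=0] → run G
t=4: vr[B=1024/3121 C=512/793 E=256/205 G=1024/3121] → run B
t=5: vr[B=2048/3121 C=512/793 E=256/205 G=1024/3121] → run G
t=6: vr[B=2048/3121 C=512/793 E=256/205] → run C
t=7: vr[B=2048/3121 C=1024/793 E=256/205] → run B
t=8: vr[B=3072/3121 C=1024/793 E=256/205] → run B
t=9: vr[C=1024/793 E=256/205] → run E
t=10: vr[C=1024/793 E=512/205] → run C
t=11: vr[C=1536/793 E=512/205] → run C
t=12: vr[C=2048/793 E=512/205] → run E
t=13: vr[C=2048/793 E=768/205] → run C
t=14: vr[C=2560/793 E=768/205] → run C
t=15: vr[C=3072/793 E=768/205] → run E
t=16: vr[C=3072/793 E=1024/205] → run C
t=17: vr[C=3584/793 E=1024/205] → run C
t=18: vr[E=1024/205] → run E
t=19: vr[E=256/41] → run E
t=20: vr[E=1536/205] → run E
t=21: vr[E=1792/205] → run E
t=22: (idle)
t=23: (idle)

context switches = 15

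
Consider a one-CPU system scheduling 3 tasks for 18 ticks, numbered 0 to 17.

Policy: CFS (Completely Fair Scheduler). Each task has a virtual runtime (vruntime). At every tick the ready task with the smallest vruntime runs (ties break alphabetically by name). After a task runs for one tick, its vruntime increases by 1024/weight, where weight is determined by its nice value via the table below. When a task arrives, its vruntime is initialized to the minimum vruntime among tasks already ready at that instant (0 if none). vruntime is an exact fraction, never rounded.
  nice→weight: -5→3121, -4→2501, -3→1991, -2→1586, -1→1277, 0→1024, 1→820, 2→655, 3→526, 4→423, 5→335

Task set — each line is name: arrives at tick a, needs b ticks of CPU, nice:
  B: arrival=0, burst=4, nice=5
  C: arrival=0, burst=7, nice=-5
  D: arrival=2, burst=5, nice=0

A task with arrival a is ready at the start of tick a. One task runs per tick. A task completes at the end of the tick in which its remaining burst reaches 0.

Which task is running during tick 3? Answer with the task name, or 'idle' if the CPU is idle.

t=0: vr[B=0 C=0] → run B
t=1: vr[B=1024/335 C=0] → run C
t=2: vr[B=1024/335 C=1024/3121 D=1024/3121] → run C
t=3: vr[B=1024/335 C=2048/3121 D=1024/3121] → run D
t=4: vr[B=1024/335 C=2048/3121 D=4145/3121] → run C
t=5: vr[B=1024/335 C=3072/3121 D=4145/3121] → run C
t=6: vr[B=1024/335 C=4096/3121 D=4145/3121] → run C
t=7: vr[B=1024/335 C=5120/3121 D=4145/3121] → run D
t=8: vr[B=1024/335 C=5120/3121 D=7266/3121] → run C
t=9: vr[B=1024/335 C=6144/3121 D=7266/3121] → run C
t=10: vr[B=1024/335 D=7266/3121] → run D
t=11: vr[B=1024/335 D=10387/3121] → run B
t=12: vr[B=2048/335 D=10387/3121] → run D
t=13: vr[B=2048/335 D=13508/3121] → run D
t=14: vr[B=2048/335] → run B
t=15: vr[B=3072/335] → run B
t=16: (idle)
t=17: (idle)

running at tick 3 = D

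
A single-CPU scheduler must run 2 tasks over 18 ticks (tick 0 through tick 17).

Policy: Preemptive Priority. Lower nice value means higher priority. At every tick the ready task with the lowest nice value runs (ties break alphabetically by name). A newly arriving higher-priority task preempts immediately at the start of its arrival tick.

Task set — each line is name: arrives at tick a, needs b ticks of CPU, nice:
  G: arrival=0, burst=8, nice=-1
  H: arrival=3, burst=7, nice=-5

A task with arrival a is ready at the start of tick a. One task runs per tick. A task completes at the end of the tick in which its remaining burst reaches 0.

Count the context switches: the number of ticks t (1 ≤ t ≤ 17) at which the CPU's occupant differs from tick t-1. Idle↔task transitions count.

t=0: ready={G} → run G
t=1: ready={G} → run G
t=2: ready={G} → run G
t=3: ready={G,H} → run H
t=4: ready={G,H} → run H
t=5: ready={G,H} → run H
t=6: ready={G,H} → run H
t=7: ready={G,H} → run H
t=8: ready={G,H} → run H
t=9: ready={G,H} → run H
t=10: ready={G} → run G
t=11: ready={G} → run G
t=12: ready={G} → run G
t=13: ready={G} → run G
t=14: ready={G} → run G
t=15: (idle)
t=16: (idle)
t=17: (idle)

context switches = 3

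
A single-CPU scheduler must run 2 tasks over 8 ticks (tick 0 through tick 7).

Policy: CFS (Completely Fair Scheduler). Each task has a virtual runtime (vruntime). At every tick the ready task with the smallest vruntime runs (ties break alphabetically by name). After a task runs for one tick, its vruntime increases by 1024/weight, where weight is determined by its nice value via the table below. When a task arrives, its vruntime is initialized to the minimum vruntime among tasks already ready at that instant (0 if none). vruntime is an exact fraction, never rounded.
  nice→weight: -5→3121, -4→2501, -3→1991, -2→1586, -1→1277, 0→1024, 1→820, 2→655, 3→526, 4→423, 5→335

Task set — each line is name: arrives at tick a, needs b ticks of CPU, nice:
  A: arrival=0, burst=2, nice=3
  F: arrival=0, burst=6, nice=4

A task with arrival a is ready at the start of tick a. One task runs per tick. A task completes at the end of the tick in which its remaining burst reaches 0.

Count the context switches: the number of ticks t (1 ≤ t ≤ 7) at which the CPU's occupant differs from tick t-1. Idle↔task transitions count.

context switches = 3

t=0: vr[A=0 F=0] → run A
t=1: vr[A=512/263 F=0] → run F
t=2: vr[A=512/263 F=1024/423] → run A
t=3: vr[F=1024/423] → run F
t=4: vr[F=2048/423] → run F
t=5: vr[F=1024/141] → run F
t=6: vr[F=4096/423] → run F
t=7: vr[F=5120/423] → run F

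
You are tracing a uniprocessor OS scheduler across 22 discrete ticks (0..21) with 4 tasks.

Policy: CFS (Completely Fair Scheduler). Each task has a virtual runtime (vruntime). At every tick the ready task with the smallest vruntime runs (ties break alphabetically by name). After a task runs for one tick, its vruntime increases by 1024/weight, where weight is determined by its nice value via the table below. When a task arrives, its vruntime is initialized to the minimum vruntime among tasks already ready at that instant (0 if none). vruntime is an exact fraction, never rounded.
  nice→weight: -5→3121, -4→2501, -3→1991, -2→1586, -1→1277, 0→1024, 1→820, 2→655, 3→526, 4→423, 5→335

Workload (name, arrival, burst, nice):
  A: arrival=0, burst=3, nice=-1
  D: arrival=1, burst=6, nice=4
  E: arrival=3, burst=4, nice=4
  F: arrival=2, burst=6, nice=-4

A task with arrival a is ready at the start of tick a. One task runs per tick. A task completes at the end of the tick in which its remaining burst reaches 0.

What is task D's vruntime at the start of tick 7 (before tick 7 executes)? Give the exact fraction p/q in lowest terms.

t=0: vr[A=0] → run A
t=1: vr[A=1024/1277 D=1024/1277] → run A
t=2: vr[A=2048/1277 D=1024/1277 F=1024/1277] → run D
t=3: vr[A=2048/1277 D=1740800/540171 E=1024/1277 F=1024/1277] → run E
t=4: vr[A=2048/1277 D=1740800/540171 E=1740800/540171 F=1024/1277] → run F
t=5: vr[A=2048/1277 D=1740800/540171 E=1740800/540171 F=3868672/3193777] → run F
t=6: vr[A=2048/1277 D=1740800/540171 E=1740800/540171 F=5176320/3193777] → run A
t=7: vr[D=1740800/540171 E=1740800/540171 F=5176320/3193777] → run F
t=8: vr[D=1740800/540171 E=1740800/540171 F=6483968/3193777] → run F
t=9: vr[D=1740800/540171 E=1740800/540171 F=7791616/3193777] → run F
t=10: vr[D=1740800/540171 E=1740800/540171 F=9099264/3193777] → run F
t=11: vr[D=1740800/540171 E=1740800/540171] → run D
t=12: vr[D=3048448/540171 E=1740800/540171] → run E
t=13: vr[D=3048448/540171 E=3048448/540171] → run D
t=14: vr[D=1452032/180057 E=3048448/540171] → run E
t=15: vr[D=1452032/180057 E=1452032/180057] → run D
t=16: vr[D=5663744/540171 E=1452032/180057] → run E
t=17: vr[D=5663744/540171] → run D
t=18: vr[D=6971392/540171] → run D
t=19: (idle)
t=20: (idle)
t=21: (idle)

vruntime(D, start of tick 7) = 1740800/540171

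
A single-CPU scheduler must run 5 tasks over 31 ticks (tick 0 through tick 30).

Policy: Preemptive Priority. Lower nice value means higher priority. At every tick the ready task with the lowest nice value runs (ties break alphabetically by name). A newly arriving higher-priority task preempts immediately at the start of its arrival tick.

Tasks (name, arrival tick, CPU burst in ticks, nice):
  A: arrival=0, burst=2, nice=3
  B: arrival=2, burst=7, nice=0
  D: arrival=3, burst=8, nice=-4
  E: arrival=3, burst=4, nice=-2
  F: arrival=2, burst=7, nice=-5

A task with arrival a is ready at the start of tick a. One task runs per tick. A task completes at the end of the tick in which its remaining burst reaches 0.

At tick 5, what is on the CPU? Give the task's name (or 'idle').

t=0: ready={A} → run A
t=1: ready={A} → run A
t=2: ready={B,F} → run F
t=3: ready={B,D,E,F} → run F
t=4: ready={B,D,E,F} → run F
t=5: ready={B,D,E,F} → run F
t=6: ready={B,D,E,F} → run F
t=7: ready={B,D,E,F} → run F
t=8: ready={B,D,E,F} → run F
t=9: ready={B,D,E} → run D
t=10: ready={B,D,E} → run D
t=11: ready={B,D,E} → run D
t=12: ready={B,D,E} → run D
t=13: ready={B,D,E} → run D
t=14: ready={B,D,E} → run D
t=15: ready={B,D,E} → run D
t=16: ready={B,D,E} → run D
t=17: ready={B,E} → run E
t=18: ready={B,E} → run E
t=19: ready={B,E} → run E
t=20: ready={B,E} → run E
t=21: ready={B} → run B
t=22: ready={B} → run B
t=23: ready={B} → run B
t=24: ready={B} → run B
t=25: ready={B} → run B
t=26: ready={B} → run B
t=27: ready={B} → run B
t=28: (idle)
t=29: (idle)
t=30: (idle)

running at tick 5 = F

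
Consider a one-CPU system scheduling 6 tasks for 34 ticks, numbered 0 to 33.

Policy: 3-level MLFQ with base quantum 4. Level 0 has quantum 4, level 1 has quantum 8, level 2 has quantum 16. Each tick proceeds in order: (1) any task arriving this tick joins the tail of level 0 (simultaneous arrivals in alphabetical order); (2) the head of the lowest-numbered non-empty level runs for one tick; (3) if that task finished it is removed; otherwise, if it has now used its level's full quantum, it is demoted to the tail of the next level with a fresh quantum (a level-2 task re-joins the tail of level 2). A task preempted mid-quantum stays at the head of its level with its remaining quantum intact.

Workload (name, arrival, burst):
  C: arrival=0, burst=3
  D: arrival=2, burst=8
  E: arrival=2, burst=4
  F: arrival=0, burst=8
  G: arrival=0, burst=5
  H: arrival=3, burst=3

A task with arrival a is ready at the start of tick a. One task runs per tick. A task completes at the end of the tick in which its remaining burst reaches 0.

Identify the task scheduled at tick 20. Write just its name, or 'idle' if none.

t=0: L0/L1/L2 = CFG/-/- → run C
t=1: L0/L1/L2 = CFG/-/- → run C
t=2: L0/L1/L2 = CFGDE/-/- → run C
t=3: L0/L1/L2 = FGDEH/-/- → run F
t=4: L0/L1/L2 = FGDEH/-/- → run F
t=5: L0/L1/L2 = FGDEH/-/- → run F
t=6: L0/L1/L2 = FGDEH/-/- → run F
t=7: L0/L1/L2 = GDEH/F/- → run G
t=8: L0/L1/L2 = GDEH/F/- → run G
t=9: L0/L1/L2 = GDEH/F/- → run G
t=10: L0/L1/L2 = GDEH/F/- → run G
t=11: L0/L1/L2 = DEH/FG/- → run D
t=12: L0/L1/L2 = DEH/FG/- → run D
t=13: L0/L1/L2 = DEH/FG/- → run D
t=14: L0/L1/L2 = DEH/FG/- → run D
t=15: L0/L1/L2 = EH/FGD/- → run E
t=16: L0/L1/L2 = EH/FGD/- → run E
t=17: L0/L1/L2 = EH/FGD/- → run E
t=18: L0/L1/L2 = EH/FGD/- → run E
t=19: L0/L1/L2 = H/FGD/- → run H
t=20: L0/L1/L2 = H/FGD/- → run H
t=21: L0/L1/L2 = H/FGD/- → run H
t=22: L0/L1/L2 = -/FGD/- → run F
t=23: L0/L1/L2 = -/FGD/- → run F
t=24: L0/L1/L2 = -/FGD/- → run F
t=25: L0/L1/L2 = -/FGD/- → run F
t=26: L0/L1/L2 = -/GD/- → run G
t=27: L0/L1/L2 = -/D/- → run D
t=28: L0/L1/L2 = -/D/- → run D
t=29: L0/L1/L2 = -/D/- → run D
t=30: L0/L1/L2 = -/D/- → run D
t=31: (idle)
t=32: (idle)
t=33: (idle)

running at tick 20 = H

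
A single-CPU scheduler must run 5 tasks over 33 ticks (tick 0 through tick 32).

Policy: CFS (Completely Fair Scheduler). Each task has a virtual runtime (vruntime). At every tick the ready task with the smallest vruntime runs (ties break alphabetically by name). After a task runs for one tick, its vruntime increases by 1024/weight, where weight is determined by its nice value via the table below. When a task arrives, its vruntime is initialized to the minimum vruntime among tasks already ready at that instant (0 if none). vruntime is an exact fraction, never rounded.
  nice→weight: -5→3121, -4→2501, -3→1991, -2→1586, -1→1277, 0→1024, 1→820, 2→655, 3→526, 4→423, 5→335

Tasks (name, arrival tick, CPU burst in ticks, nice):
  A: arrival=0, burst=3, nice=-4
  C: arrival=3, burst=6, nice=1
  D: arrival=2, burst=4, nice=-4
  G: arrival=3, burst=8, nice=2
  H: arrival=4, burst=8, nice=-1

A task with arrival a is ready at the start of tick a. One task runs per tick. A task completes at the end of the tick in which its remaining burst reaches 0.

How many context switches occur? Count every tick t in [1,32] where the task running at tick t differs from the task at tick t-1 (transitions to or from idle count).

context switches = 22

t=0: vr[A=0] → run A
t=1: vr[A=1024/2501] → run A
t=2: vr[A=2048/2501 D=2048/2501] → run A
t=3: vr[C=2048/2501 D=2048/2501 G=2048/2501] → run C
t=4: vr[C=25856/12505 D=2048/2501 G=2048/2501 H=2048/2501] → run D
t=5: vr[C=25856/12505 D=3072/2501 G=2048/2501 H=2048/2501] → run G
t=6: vr[C=25856/12505 D=3072/2501 G=3902464/1638155 H=2048/2501] → run H
t=7: vr[C=25856/12505 D=3072/2501 G=3902464/1638155 H=5176320/3193777] → run D
t=8: vr[C=25856/12505 D=4096/2501 G=3902464/1638155 H=5176320/3193777] → run H
t=9: vr[C=25856/12505 D=4096/2501 G=3902464/1638155 H=7737344/3193777] → run D
t=10: vr[C=25856/12505 D=5120/2501 G=3902464/1638155 H=7737344/3193777] → run D
t=11: vr[C=25856/12505 G=3902464/1638155 H=7737344/3193777] → run C
t=12: vr[C=41472/12505 G=3902464/1638155 H=7737344/3193777] → run G
t=13: vr[C=41472/12505 G=6463488/1638155 H=7737344/3193777] → run H
t=14: vr[C=41472/12505 G=6463488/1638155 H=10298368/3193777] → run H
t=15: vr[C=41472/12505 G=6463488/1638155 H=12859392/3193777] → run C
t=16: vr[C=57088/12505 G=6463488/1638155 H=12859392/3193777] → run G
t=17: vr[C=57088/12505 G=9024512/1638155 H=12859392/3193777] → run H
t=18: vr[C=57088/12505 G=9024512/1638155 H=15420416/3193777] → run C
t=19: vr[C=72704/12505 G=9024512/1638155 H=15420416/3193777] → run H
t=20: vr[C=72704/12505 G=9024512/1638155 H=17981440/3193777] → run G
t=21: vr[C=72704/12505 G=11585536/1638155 H=17981440/3193777] → run H
t=22: vr[C=72704/12505 G=11585536/1638155 H=20542464/3193777] → run C
t=23: vr[C=17664/2501 G=11585536/1638155 H=20542464/3193777] → run H
t=24: vr[C=17664/2501 G=11585536/1638155] → run C
t=25: vr[G=11585536/1638155] → run G
t=26: vr[G=2829312/327631] → run G
t=27: vr[G=16707584/1638155] → run G
t=28: vr[G=19268608/1638155] → run G
t=29: (idle)
t=30: (idle)
t=31: (idle)
t=32: (idle)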